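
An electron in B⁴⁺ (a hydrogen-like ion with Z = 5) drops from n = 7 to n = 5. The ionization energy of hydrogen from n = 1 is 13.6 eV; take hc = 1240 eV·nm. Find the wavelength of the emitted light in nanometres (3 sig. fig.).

186 nm

For Z = 5 the level energies scale as Z², so the effective Rydberg energy is 13.6 × 25 = 340.0 eV.
ΔE = 340.0 × (1/5² − 1/7²) = 340.0 × 0.01959 = 6.661 eV.
λ = hc/ΔE = 1240 / 6.661 = 186 nm.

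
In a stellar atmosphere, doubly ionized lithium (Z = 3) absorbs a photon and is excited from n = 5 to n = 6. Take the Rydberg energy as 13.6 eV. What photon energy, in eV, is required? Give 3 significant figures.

1.50 eV

The Bohr energies scale as Z², so for Z = 3: E_n = −122.4/n² eV.
E_6 = −122.4/36 = −3.400 eV and E_5 = −122.4/25 = −4.896 eV.
The photon energy is |E_6 − E_5| = 1.50 eV.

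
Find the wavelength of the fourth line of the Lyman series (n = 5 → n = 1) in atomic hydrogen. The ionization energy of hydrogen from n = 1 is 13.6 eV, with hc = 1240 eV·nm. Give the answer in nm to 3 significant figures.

The Lyman series terminates on n_f = 1; the fourth line has n_i = 1+4 = 5.
ΔE = 13.60 × (1/1² − 1/5²) = 13.06 eV.
λ = 1240 / 13.06 = 95.0 nm.

95.0 nm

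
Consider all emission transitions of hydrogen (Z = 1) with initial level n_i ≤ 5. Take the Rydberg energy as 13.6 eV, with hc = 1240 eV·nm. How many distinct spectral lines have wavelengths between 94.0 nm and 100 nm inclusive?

2

Enumerate all n_i → n_f pairs with 1 ≤ n_f < n_i ≤ 5 and compute λ = 1240 / [13.6·1·(1/n_f² − 1/n_i²)].
Lines falling in [94.0, 100] nm: 5→1 (94.98 nm), 4→1 (97.25 nm).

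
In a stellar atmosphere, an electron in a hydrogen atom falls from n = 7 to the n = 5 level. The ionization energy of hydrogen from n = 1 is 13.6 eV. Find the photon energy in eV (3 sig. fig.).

0.266 eV

E_7 = −13.60/49 = −0.2776 eV and E_5 = −13.60/25 = −0.5440 eV.
The photon energy is |E_7 − E_5| = 0.266 eV.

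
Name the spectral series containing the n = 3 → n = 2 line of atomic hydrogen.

Balmer

The series is set by the lower level: n_f = 2 is the Balmer series.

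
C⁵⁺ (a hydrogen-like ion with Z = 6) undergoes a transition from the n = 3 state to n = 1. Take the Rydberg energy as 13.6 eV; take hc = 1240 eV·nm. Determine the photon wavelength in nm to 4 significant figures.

For Z = 6 the level energies scale as Z², so the effective Rydberg energy is 13.6 × 36 = 489.6 eV.
ΔE = 489.6 × (1/1² − 1/3²) = 489.6 × 0.8889 = 435.2 eV.
λ = hc/ΔE = 1240 / 435.2 = 2.849 nm.

2.849 nm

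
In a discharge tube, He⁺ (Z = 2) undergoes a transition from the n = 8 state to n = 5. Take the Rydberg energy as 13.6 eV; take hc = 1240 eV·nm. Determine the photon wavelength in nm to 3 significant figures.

935 nm

For Z = 2 the level energies scale as Z², so the effective Rydberg energy is 13.6 × 4 = 54.40 eV.
ΔE = 54.40 × (1/5² − 1/8²) = 54.40 × 0.02438 = 1.326 eV.
λ = hc/ΔE = 1240 / 1.326 = 935 nm.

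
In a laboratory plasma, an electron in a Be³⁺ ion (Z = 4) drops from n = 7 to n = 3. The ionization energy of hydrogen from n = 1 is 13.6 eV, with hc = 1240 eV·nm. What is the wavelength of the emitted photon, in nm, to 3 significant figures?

62.8 nm

For Z = 4 the level energies scale as Z², so the effective Rydberg energy is 13.6 × 16 = 217.6 eV.
ΔE = 217.6 × (1/3² − 1/7²) = 217.6 × 0.09070 = 19.74 eV.
λ = hc/ΔE = 1240 / 19.74 = 62.8 nm.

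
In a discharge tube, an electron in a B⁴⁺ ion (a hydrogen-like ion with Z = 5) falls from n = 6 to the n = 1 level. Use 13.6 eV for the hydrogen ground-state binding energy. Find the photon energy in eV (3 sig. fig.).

The Bohr energies scale as Z², so for Z = 5: E_n = −340.0/n² eV.
E_6 = −340.0/36 = −9.444 eV and E_1 = −340.0/1 = −340.0 eV.
The photon energy is |E_6 − E_1| = 331 eV.

331 eV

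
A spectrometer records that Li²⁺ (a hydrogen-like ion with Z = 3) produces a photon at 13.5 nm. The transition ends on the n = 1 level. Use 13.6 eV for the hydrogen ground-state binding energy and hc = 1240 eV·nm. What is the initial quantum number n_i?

n_i = 2

The photon energy is ΔE = hc/λ = 1240 / 13.5 = 91.85 eV.
With Z = 3, ΔE = 122.4 × (1/n_f² − 1/n_i²), so 1/n_f² − 1/n_i² = 0.7504.
With n_f = 1: 1/n_i² = 1/1 − 0.7504 = 0.2496, so n_i ≈ 2.00.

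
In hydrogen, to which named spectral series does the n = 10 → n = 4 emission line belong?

Brackett

The series is set by the lower level: n_f = 4 is the Brackett series.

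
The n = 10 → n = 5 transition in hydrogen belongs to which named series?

The series is set by the lower level: n_f = 5 is the Pfund series.

Pfund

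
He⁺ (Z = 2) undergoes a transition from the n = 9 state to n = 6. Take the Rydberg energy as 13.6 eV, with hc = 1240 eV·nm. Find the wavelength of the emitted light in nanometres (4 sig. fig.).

For Z = 2 the level energies scale as Z², so the effective Rydberg energy is 13.6 × 4 = 54.40 eV.
ΔE = 54.40 × (1/6² − 1/9²) = 54.40 × 0.01543 = 0.8395 eV.
λ = hc/ΔE = 1240 / 0.8395 = 1477 nm.

1477 nm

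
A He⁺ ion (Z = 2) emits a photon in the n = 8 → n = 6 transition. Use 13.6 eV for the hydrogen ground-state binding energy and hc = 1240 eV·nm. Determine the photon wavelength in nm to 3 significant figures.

1880 nm

For Z = 2 the level energies scale as Z², so the effective Rydberg energy is 13.6 × 4 = 54.40 eV.
ΔE = 54.40 × (1/6² − 1/8²) = 54.40 × 0.01215 = 0.6611 eV.
λ = hc/ΔE = 1240 / 0.6611 = 1880 nm.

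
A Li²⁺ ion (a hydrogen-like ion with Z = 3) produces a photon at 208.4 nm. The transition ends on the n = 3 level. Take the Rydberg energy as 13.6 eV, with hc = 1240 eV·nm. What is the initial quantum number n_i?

The photon energy is ΔE = hc/λ = 1240 / 208.4 = 5.950 eV.
With Z = 3, ΔE = 122.4 × (1/n_f² − 1/n_i²), so 1/n_f² − 1/n_i² = 0.04861.
With n_f = 3: 1/n_i² = 1/9 − 0.04861 = 0.06250, so n_i ≈ 4.00.

n_i = 4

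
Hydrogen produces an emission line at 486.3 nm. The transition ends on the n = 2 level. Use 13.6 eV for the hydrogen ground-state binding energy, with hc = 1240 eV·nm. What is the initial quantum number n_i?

The photon energy is ΔE = hc/λ = 1240 / 486.3 = 2.550 eV.
With Z = 1, ΔE = 13.60 × (1/n_f² − 1/n_i²), so 1/n_f² − 1/n_i² = 0.1875.
With n_f = 2: 1/n_i² = 1/4 − 0.1875 = 0.06251, so n_i ≈ 4.00.

n_i = 4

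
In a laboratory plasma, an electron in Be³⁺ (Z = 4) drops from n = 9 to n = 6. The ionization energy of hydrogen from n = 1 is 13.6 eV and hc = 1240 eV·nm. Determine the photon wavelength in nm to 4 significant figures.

For Z = 4 the level energies scale as Z², so the effective Rydberg energy is 13.6 × 16 = 217.6 eV.
ΔE = 217.6 × (1/6² − 1/9²) = 217.6 × 0.01543 = 3.358 eV.
λ = hc/ΔE = 1240 / 3.358 = 369.3 nm.

369.3 nm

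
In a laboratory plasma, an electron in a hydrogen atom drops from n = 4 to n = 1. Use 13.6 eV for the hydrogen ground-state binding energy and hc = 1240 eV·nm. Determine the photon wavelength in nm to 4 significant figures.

97.25 nm

ΔE = 13.60 × (1/1² − 1/4²) = 13.60 × 0.9375 = 12.75 eV.
λ = hc/ΔE = 1240 / 12.75 = 97.25 nm.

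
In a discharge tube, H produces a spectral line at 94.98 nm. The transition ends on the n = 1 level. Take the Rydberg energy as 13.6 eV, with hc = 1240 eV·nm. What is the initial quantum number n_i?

The photon energy is ΔE = hc/λ = 1240 / 94.98 = 13.06 eV.
With Z = 1, ΔE = 13.60 × (1/n_f² − 1/n_i²), so 1/n_f² − 1/n_i² = 0.9600.
With n_f = 1: 1/n_i² = 1/1 − 0.9600 = 0.04005, so n_i ≈ 5.00.

n_i = 5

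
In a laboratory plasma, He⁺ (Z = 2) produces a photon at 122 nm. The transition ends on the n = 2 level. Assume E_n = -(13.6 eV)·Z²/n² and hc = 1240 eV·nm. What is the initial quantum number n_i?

The photon energy is ΔE = hc/λ = 1240 / 122 = 10.16 eV.
With Z = 2, ΔE = 54.40 × (1/n_f² − 1/n_i²), so 1/n_f² − 1/n_i² = 0.1868.
With n_f = 2: 1/n_i² = 1/4 − 0.1868 = 0.06316, so n_i ≈ 3.98.

n_i = 4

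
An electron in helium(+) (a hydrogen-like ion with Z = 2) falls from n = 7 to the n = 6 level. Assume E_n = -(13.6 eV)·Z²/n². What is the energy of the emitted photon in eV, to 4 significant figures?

The Bohr energies scale as Z², so for Z = 2: E_n = −54.40/n² eV.
E_7 = −54.40/49 = −1.110 eV and E_6 = −54.40/36 = −1.511 eV.
The photon energy is |E_7 − E_6| = 0.4009 eV.

0.4009 eV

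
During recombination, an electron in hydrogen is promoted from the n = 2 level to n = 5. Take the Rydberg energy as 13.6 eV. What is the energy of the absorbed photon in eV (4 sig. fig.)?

2.856 eV

E_5 = −13.60/25 = −0.5440 eV and E_2 = −13.60/4 = −3.400 eV.
The photon energy is |E_5 − E_2| = 2.856 eV.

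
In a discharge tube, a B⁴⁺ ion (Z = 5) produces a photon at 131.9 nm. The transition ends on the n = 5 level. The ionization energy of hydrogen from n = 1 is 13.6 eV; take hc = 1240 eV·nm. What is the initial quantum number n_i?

The photon energy is ΔE = hc/λ = 1240 / 131.9 = 9.401 eV.
With Z = 5, ΔE = 340.0 × (1/n_f² − 1/n_i²), so 1/n_f² − 1/n_i² = 0.02765.
With n_f = 5: 1/n_i² = 1/25 − 0.02765 = 0.01235, so n_i ≈ 9.00.

n_i = 9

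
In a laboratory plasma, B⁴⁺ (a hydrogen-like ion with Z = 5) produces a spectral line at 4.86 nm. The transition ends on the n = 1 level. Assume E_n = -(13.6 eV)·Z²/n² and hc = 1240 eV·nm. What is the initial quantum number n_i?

The photon energy is ΔE = hc/λ = 1240 / 4.86 = 255.1 eV.
With Z = 5, ΔE = 340.0 × (1/n_f² − 1/n_i²), so 1/n_f² − 1/n_i² = 0.7504.
With n_f = 1: 1/n_i² = 1/1 − 0.7504 = 0.2496, so n_i ≈ 2.00.

n_i = 2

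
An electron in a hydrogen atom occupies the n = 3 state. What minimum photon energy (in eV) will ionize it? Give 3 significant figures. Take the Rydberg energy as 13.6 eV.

1.51 eV

E_3 = −13.60/9 = −1.51 eV, so ionization (to E = 0) requires 1.51 eV.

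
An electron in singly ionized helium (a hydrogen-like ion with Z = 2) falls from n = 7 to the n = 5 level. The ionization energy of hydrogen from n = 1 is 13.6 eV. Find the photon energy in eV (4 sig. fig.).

1.066 eV

The Bohr energies scale as Z², so for Z = 2: E_n = −54.40/n² eV.
E_7 = −54.40/49 = −1.110 eV and E_5 = −54.40/25 = −2.176 eV.
The photon energy is |E_7 − E_5| = 1.066 eV.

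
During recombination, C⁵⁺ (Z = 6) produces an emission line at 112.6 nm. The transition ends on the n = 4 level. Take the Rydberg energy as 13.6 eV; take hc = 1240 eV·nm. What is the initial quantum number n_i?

The photon energy is ΔE = hc/λ = 1240 / 112.6 = 11.01 eV.
With Z = 6, ΔE = 489.6 × (1/n_f² − 1/n_i²), so 1/n_f² − 1/n_i² = 0.02249.
With n_f = 4: 1/n_i² = 1/16 − 0.02249 = 0.04001, so n_i ≈ 5.00.

n_i = 5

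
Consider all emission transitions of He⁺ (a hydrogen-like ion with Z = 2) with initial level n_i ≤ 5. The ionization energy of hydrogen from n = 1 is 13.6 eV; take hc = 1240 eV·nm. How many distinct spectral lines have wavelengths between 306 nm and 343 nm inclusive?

1

Enumerate all n_i → n_f pairs with 1 ≤ n_f < n_i ≤ 5 and compute λ = 1240 / [13.6·4·(1/n_f² − 1/n_i²)].
Lines falling in [306, 343] nm: 5→3 (320.5 nm).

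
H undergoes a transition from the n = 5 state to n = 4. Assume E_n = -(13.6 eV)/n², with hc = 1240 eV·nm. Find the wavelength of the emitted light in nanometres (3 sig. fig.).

4050 nm

ΔE = 13.60 × (1/4² − 1/5²) = 13.60 × 0.02250 = 0.3060 eV.
λ = hc/ΔE = 1240 / 0.3060 = 4050 nm.
This line belongs to the Brackett series.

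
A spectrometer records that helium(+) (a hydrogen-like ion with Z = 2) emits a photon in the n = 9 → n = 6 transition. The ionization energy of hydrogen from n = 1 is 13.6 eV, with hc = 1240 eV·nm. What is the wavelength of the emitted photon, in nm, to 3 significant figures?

For Z = 2 the level energies scale as Z², so the effective Rydberg energy is 13.6 × 4 = 54.40 eV.
ΔE = 54.40 × (1/6² − 1/9²) = 54.40 × 0.01543 = 0.8395 eV.
λ = hc/ΔE = 1240 / 0.8395 = 1480 nm.

1480 nm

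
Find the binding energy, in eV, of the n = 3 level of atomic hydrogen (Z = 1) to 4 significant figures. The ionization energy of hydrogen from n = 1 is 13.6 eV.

E_3 = −13.60/9 = −1.511 eV, so ionization (to E = 0) requires 1.511 eV.

1.511 eV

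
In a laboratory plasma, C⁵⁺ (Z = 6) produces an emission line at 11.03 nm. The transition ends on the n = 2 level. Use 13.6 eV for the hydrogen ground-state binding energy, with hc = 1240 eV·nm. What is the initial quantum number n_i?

The photon energy is ΔE = hc/λ = 1240 / 11.03 = 112.4 eV.
With Z = 6, ΔE = 489.6 × (1/n_f² − 1/n_i²), so 1/n_f² − 1/n_i² = 0.2296.
With n_f = 2: 1/n_i² = 1/4 − 0.2296 = 0.02038, so n_i ≈ 7.00.

n_i = 7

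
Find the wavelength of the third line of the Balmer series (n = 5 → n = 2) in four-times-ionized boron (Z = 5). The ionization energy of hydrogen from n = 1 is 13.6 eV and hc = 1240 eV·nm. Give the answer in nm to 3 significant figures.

The Balmer series terminates on n_f = 2; the third line has n_i = 2+3 = 5.
ΔE = 340.0 × (1/2² − 1/5²) = 71.40 eV.
λ = 1240 / 71.40 = 17.4 nm.

17.4 nm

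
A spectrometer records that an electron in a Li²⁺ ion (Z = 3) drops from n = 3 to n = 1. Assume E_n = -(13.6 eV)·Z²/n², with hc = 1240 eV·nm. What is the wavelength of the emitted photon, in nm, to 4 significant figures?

11.40 nm

For Z = 3 the level energies scale as Z², so the effective Rydberg energy is 13.6 × 9 = 122.4 eV.
ΔE = 122.4 × (1/1² − 1/3²) = 122.4 × 0.8889 = 108.8 eV.
λ = hc/ΔE = 1240 / 108.8 = 11.40 nm.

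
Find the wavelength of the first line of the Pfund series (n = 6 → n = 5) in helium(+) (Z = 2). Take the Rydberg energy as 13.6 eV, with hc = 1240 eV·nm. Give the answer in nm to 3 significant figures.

The Pfund series terminates on n_f = 5; the first line has n_i = 5+1 = 6.
ΔE = 54.40 × (1/5² − 1/6²) = 0.6649 eV.
λ = 1240 / 0.6649 = 1860 nm.

1860 nm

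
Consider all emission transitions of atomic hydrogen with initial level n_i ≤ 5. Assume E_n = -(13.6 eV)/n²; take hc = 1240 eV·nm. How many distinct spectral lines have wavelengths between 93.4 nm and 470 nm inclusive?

Enumerate all n_i → n_f pairs with 1 ≤ n_f < n_i ≤ 5 and compute λ = 1240 / [13.6·1·(1/n_f² − 1/n_i²)].
Lines falling in [93.4, 470] nm: 5→1 (94.98 nm), 4→1 (97.25 nm), 3→1 (102.6 nm), 2→1 (121.6 nm), 5→2 (434.2 nm).

5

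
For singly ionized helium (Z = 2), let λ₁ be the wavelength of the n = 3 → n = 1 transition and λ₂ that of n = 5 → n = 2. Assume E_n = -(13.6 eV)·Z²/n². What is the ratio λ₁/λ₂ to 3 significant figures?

0.236

λ ∝ 1/ΔE ∝ 1/(1/n_f² − 1/n_i²), and the Z² and hc factors cancel in the ratio.
λ₁/λ₂ = (1/2² − 1/5²)/(1/1² − 1/3²) = 0.2100/0.8889 = 0.236.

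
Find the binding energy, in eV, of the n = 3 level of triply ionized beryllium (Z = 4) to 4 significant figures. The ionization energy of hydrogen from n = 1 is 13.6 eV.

24.18 eV

E_n = −13.6 Z²/n² = −217.6/n² eV for Z = 4.
E_3 = −217.6/9 = −24.18 eV, so ionization (to E = 0) requires 24.18 eV.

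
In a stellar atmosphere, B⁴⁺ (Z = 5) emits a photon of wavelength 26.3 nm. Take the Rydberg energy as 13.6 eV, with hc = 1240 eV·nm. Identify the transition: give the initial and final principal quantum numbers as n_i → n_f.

n_i = 3, n_f = 2

The photon energy is ΔE = hc/λ = 1240 / 26.3 = 47.15 eV.
With Z = 5, ΔE = 340.0 × (1/n_f² − 1/n_i²), so 1/n_f² − 1/n_i² = 0.1387.
Trying n_f = 2 gives 1/n_i² = 0.1113, i.e. n_i ≈ 3; this pair matches.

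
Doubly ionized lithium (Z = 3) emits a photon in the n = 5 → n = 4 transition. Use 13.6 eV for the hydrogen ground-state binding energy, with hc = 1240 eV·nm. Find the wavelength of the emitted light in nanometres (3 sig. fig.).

For Z = 3 the level energies scale as Z², so the effective Rydberg energy is 13.6 × 9 = 122.4 eV.
ΔE = 122.4 × (1/4² − 1/5²) = 122.4 × 0.02250 = 2.754 eV.
λ = hc/ΔE = 1240 / 2.754 = 450 nm.

450 nm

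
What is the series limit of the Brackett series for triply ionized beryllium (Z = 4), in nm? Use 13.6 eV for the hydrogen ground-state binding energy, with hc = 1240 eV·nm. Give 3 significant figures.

The Brackett series has lower level n_f = 4; the series limit corresponds to n_i → ∞.
ΔE_max = 13.6 × 16 / 4² = 13.60 eV.
λ_min = 1240 / 13.60 = 91.2 nm.

91.2 nm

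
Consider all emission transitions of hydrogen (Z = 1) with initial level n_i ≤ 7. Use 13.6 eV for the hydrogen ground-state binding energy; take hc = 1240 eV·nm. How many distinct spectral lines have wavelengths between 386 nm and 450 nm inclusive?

Enumerate all n_i → n_f pairs with 1 ≤ n_f < n_i ≤ 7 and compute λ = 1240 / [13.6·1·(1/n_f² − 1/n_i²)].
Lines falling in [386, 450] nm: 7→2 (397.1 nm), 6→2 (410.3 nm), 5→2 (434.2 nm).

3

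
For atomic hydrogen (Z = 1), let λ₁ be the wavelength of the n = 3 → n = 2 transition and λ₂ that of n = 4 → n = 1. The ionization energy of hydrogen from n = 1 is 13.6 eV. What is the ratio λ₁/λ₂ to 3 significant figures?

λ ∝ 1/ΔE ∝ 1/(1/n_f² − 1/n_i²), and the Z² and hc factors cancel in the ratio.
λ₁/λ₂ = (1/1² − 1/4²)/(1/2² − 1/3²) = 0.9375/0.1389 = 6.75.

6.75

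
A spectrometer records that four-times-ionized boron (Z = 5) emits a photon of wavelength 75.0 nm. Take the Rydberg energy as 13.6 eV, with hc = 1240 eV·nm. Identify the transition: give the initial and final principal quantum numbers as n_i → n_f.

The photon energy is ΔE = hc/λ = 1240 / 75.0 = 16.53 eV.
With Z = 5, ΔE = 340.0 × (1/n_f² − 1/n_i²), so 1/n_f² − 1/n_i² = 0.04863.
Trying n_f = 3 gives 1/n_i² = 0.06248, i.e. n_i ≈ 4; this pair matches.

n_i = 4, n_f = 3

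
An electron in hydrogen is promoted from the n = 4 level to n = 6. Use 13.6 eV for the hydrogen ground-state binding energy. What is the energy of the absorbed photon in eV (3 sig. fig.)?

0.472 eV

E_6 = −13.60/36 = −0.3778 eV and E_4 = −13.60/16 = −0.8500 eV.
The photon energy is |E_6 − E_4| = 0.472 eV.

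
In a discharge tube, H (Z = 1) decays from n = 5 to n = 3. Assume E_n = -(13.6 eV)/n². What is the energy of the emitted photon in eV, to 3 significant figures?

0.967 eV

E_5 = −13.60/25 = −0.5440 eV and E_3 = −13.60/9 = −1.511 eV.
The photon energy is |E_5 − E_3| = 0.967 eV.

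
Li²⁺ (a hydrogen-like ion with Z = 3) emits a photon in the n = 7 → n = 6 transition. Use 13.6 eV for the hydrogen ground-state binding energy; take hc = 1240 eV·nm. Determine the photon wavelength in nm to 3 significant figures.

For Z = 3 the level energies scale as Z², so the effective Rydberg energy is 13.6 × 9 = 122.4 eV.
ΔE = 122.4 × (1/6² − 1/7²) = 122.4 × 0.007370 = 0.9020 eV.
λ = hc/ΔE = 1240 / 0.9020 = 1370 nm.

1370 nm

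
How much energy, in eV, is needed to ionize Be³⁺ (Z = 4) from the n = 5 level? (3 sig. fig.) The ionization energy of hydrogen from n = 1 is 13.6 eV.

E_n = −13.6 Z²/n² = −217.6/n² eV for Z = 4.
E_5 = −217.6/25 = −8.70 eV, so ionization (to E = 0) requires 8.70 eV.

8.70 eV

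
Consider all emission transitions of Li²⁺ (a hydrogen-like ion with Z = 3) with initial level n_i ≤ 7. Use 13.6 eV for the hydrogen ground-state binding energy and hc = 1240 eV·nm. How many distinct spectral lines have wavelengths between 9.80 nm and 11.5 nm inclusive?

Enumerate all n_i → n_f pairs with 1 ≤ n_f < n_i ≤ 7 and compute λ = 1240 / [13.6·9·(1/n_f² − 1/n_i²)].
Lines falling in [9.80, 11.5] nm: 7→1 (10.34 nm), 6→1 (10.42 nm), 5→1 (10.55 nm), 4→1 (10.81 nm), 3→1 (11.40 nm).

5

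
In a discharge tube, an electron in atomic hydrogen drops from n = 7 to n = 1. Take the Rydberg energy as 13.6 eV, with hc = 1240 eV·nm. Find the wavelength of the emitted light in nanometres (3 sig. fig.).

93.1 nm

ΔE = 13.60 × (1/1² − 1/7²) = 13.60 × 0.9796 = 13.32 eV.
λ = hc/ΔE = 1240 / 13.32 = 93.1 nm.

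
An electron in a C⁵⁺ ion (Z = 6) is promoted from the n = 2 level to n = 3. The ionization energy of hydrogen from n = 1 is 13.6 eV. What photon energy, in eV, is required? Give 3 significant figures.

68.0 eV

The Bohr energies scale as Z², so for Z = 6: E_n = −489.6/n² eV.
E_3 = −489.6/9 = −54.40 eV and E_2 = −489.6/4 = −122.4 eV.
The photon energy is |E_3 − E_2| = 68.0 eV.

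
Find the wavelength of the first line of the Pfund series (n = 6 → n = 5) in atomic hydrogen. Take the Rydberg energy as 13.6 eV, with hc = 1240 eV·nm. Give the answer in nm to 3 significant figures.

7460 nm

The Pfund series terminates on n_f = 5; the first line has n_i = 5+1 = 6.
ΔE = 13.60 × (1/5² − 1/6²) = 0.1662 eV.
λ = 1240 / 0.1662 = 7460 nm.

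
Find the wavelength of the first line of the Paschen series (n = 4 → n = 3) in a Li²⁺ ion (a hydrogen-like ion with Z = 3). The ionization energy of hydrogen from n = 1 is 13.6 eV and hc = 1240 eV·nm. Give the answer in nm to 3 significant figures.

The Paschen series terminates on n_f = 3; the first line has n_i = 3+1 = 4.
ΔE = 122.4 × (1/3² − 1/4²) = 5.950 eV.
λ = 1240 / 5.950 = 208 nm.

208 nm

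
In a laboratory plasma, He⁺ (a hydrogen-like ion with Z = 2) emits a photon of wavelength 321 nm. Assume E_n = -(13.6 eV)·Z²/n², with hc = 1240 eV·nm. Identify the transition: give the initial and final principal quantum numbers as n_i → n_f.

The photon energy is ΔE = hc/λ = 1240 / 321 = 3.863 eV.
With Z = 2, ΔE = 54.40 × (1/n_f² − 1/n_i²), so 1/n_f² − 1/n_i² = 0.07101.
Trying n_f = 3 gives 1/n_i² = 0.04010, i.e. n_i ≈ 5; this pair matches.

n_i = 5, n_f = 3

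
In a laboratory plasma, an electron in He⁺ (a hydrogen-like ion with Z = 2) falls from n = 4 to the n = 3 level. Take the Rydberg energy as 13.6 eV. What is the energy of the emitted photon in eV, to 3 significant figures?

The Bohr energies scale as Z², so for Z = 2: E_n = −54.40/n² eV.
E_4 = −54.40/16 = −3.400 eV and E_3 = −54.40/9 = −6.044 eV.
The photon energy is |E_4 − E_3| = 2.64 eV.

2.64 eV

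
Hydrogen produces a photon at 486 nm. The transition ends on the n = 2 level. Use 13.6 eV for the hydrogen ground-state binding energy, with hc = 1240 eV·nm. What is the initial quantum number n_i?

n_i = 4

The photon energy is ΔE = hc/λ = 1240 / 486 = 2.551 eV.
With Z = 1, ΔE = 13.60 × (1/n_f² − 1/n_i²), so 1/n_f² − 1/n_i² = 0.1876.
With n_f = 2: 1/n_i² = 1/4 − 0.1876 = 0.06239, so n_i ≈ 4.00.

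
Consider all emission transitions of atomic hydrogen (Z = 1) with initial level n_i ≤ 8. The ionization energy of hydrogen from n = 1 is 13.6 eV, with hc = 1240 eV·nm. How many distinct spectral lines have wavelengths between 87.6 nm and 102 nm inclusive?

5

Enumerate all n_i → n_f pairs with 1 ≤ n_f < n_i ≤ 8 and compute λ = 1240 / [13.6·1·(1/n_f² − 1/n_i²)].
Lines falling in [87.6, 102] nm: 8→1 (92.62 nm), 7→1 (93.08 nm), 6→1 (93.78 nm), 5→1 (94.98 nm), 4→1 (97.25 nm).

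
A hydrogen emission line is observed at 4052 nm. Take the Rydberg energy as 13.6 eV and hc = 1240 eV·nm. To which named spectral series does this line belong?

Brackett

ΔE = 1240/4052 = 0.3060 eV.
This matches 13.6 × (1/4² − 1/5²), so n_f = 4: the Brackett series.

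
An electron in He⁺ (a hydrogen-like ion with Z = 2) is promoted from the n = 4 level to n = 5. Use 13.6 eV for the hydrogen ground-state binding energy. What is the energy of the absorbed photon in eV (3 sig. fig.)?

1.22 eV

The Bohr energies scale as Z², so for Z = 2: E_n = −54.40/n² eV.
E_5 = −54.40/25 = −2.176 eV and E_4 = −54.40/16 = −3.400 eV.
The photon energy is |E_5 − E_4| = 1.22 eV.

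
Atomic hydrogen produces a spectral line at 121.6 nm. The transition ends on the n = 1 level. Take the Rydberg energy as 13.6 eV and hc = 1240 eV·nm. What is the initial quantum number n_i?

n_i = 2

The photon energy is ΔE = hc/λ = 1240 / 121.6 = 10.20 eV.
With Z = 1, ΔE = 13.60 × (1/n_f² − 1/n_i²), so 1/n_f² − 1/n_i² = 0.7498.
With n_f = 1: 1/n_i² = 1/1 − 0.7498 = 0.2502, so n_i ≈ 2.00.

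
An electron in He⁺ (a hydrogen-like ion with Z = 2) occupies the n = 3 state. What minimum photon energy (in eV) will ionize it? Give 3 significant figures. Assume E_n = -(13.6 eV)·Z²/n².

E_n = −13.6 Z²/n² = −54.40/n² eV for Z = 2.
E_3 = −54.40/9 = −6.04 eV, so ionization (to E = 0) requires 6.04 eV.

6.04 eV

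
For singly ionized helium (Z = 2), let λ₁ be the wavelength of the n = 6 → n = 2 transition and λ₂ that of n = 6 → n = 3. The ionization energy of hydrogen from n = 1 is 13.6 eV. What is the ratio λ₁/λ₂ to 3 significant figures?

0.375

λ ∝ 1/ΔE ∝ 1/(1/n_f² − 1/n_i²), and the Z² and hc factors cancel in the ratio.
λ₁/λ₂ = (1/3² − 1/6²)/(1/2² − 1/6²) = 0.08333/0.2222 = 0.375.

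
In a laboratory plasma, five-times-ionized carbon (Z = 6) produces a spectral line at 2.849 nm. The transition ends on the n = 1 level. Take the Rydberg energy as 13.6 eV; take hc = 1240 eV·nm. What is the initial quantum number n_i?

The photon energy is ΔE = hc/λ = 1240 / 2.849 = 435.2 eV.
With Z = 6, ΔE = 489.6 × (1/n_f² − 1/n_i²), so 1/n_f² − 1/n_i² = 0.8890.
With n_f = 1: 1/n_i² = 1/1 − 0.8890 = 0.1110, so n_i ≈ 3.00.

n_i = 3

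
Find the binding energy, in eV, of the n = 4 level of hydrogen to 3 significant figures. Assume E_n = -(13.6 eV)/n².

0.850 eV

E_4 = −13.60/16 = −0.850 eV, so ionization (to E = 0) requires 0.850 eV.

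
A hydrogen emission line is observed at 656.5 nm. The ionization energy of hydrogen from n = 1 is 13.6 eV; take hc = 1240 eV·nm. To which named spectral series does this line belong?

Balmer

ΔE = 1240/656.5 = 1.889 eV.
This matches 13.6 × (1/2² − 1/3²), so n_f = 2: the Balmer series.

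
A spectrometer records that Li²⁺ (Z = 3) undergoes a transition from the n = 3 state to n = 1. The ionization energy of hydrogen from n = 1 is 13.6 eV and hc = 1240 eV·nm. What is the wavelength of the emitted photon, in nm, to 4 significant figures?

11.40 nm

For Z = 3 the level energies scale as Z², so the effective Rydberg energy is 13.6 × 9 = 122.4 eV.
ΔE = 122.4 × (1/1² − 1/3²) = 122.4 × 0.8889 = 108.8 eV.
λ = hc/ΔE = 1240 / 108.8 = 11.40 nm.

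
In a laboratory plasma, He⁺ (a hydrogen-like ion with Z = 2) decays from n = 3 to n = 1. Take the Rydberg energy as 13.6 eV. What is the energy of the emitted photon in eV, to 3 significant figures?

48.4 eV

The Bohr energies scale as Z², so for Z = 2: E_n = −54.40/n² eV.
E_3 = −54.40/9 = −6.044 eV and E_1 = −54.40/1 = −54.40 eV.
The photon energy is |E_3 − E_1| = 48.4 eV.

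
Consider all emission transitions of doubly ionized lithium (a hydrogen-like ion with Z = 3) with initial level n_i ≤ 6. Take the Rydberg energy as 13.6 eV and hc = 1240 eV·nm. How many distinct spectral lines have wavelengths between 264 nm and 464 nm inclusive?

Enumerate all n_i → n_f pairs with 1 ≤ n_f < n_i ≤ 6 and compute λ = 1240 / [13.6·9·(1/n_f² − 1/n_i²)].
Lines falling in [264, 464] nm: 6→4 (291.8 nm), 5→4 (450.3 nm).

2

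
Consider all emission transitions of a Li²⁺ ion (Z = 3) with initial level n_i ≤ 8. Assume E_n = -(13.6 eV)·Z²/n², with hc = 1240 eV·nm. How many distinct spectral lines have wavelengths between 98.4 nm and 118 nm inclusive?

2

Enumerate all n_i → n_f pairs with 1 ≤ n_f < n_i ≤ 8 and compute λ = 1240 / [13.6·9·(1/n_f² − 1/n_i²)].
Lines falling in [98.4, 118] nm: 8→3 (106.1 nm), 7→3 (111.7 nm).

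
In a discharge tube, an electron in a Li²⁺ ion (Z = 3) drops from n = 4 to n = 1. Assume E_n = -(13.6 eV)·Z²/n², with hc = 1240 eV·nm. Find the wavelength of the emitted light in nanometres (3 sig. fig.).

For Z = 3 the level energies scale as Z², so the effective Rydberg energy is 13.6 × 9 = 122.4 eV.
ΔE = 122.4 × (1/1² − 1/4²) = 122.4 × 0.9375 = 114.8 eV.
λ = hc/ΔE = 1240 / 114.8 = 10.8 nm.

10.8 nm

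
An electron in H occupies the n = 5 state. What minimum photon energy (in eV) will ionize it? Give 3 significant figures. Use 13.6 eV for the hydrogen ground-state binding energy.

E_5 = −13.60/25 = −0.544 eV, so ionization (to E = 0) requires 0.544 eV.

0.544 eV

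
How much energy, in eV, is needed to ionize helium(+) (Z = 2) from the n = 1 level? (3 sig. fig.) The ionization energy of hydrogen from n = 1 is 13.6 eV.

E_n = −13.6 Z²/n² = −54.40/n² eV for Z = 2.
E_1 = −54.40/1 = −54.4 eV, so ionization (to E = 0) requires 54.4 eV.

54.4 eV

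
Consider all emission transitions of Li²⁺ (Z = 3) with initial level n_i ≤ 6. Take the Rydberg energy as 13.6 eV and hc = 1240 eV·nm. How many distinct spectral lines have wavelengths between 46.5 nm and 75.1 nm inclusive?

3

Enumerate all n_i → n_f pairs with 1 ≤ n_f < n_i ≤ 6 and compute λ = 1240 / [13.6·9·(1/n_f² − 1/n_i²)].
Lines falling in [46.5, 75.1] nm: 5→2 (48.24 nm), 4→2 (54.03 nm), 3→2 (72.94 nm).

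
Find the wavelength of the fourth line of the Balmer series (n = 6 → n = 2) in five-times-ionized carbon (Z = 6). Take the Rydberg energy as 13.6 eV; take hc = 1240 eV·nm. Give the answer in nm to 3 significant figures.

11.4 nm

The Balmer series terminates on n_f = 2; the fourth line has n_i = 2+4 = 6.
ΔE = 489.6 × (1/2² − 1/6²) = 108.8 eV.
λ = 1240 / 108.8 = 11.4 nm.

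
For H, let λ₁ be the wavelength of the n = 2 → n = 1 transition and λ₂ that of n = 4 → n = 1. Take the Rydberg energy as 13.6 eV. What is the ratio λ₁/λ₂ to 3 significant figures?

1.25

λ ∝ 1/ΔE ∝ 1/(1/n_f² − 1/n_i²), and the Z² and hc factors cancel in the ratio.
λ₁/λ₂ = (1/1² − 1/4²)/(1/1² − 1/2²) = 0.9375/0.7500 = 1.25.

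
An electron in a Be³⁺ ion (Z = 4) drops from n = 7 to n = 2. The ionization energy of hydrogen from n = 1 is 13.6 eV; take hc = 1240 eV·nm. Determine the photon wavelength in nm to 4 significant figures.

For Z = 4 the level energies scale as Z², so the effective Rydberg energy is 13.6 × 16 = 217.6 eV.
ΔE = 217.6 × (1/2² − 1/7²) = 217.6 × 0.2296 = 49.96 eV.
λ = hc/ΔE = 1240 / 49.96 = 24.82 nm.

24.82 nm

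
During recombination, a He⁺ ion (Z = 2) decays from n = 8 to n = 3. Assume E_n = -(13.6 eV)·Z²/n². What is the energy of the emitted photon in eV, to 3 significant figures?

The Bohr energies scale as Z², so for Z = 2: E_n = −54.40/n² eV.
E_8 = −54.40/64 = −0.8500 eV and E_3 = −54.40/9 = −6.044 eV.
The photon energy is |E_8 − E_3| = 5.19 eV.

5.19 eV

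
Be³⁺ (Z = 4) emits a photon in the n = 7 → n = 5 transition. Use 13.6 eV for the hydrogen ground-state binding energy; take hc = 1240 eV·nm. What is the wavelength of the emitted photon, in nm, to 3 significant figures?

For Z = 4 the level energies scale as Z², so the effective Rydberg energy is 13.6 × 16 = 217.6 eV.
ΔE = 217.6 × (1/5² − 1/7²) = 217.6 × 0.01959 = 4.263 eV.
λ = hc/ΔE = 1240 / 4.263 = 291 nm.

291 nm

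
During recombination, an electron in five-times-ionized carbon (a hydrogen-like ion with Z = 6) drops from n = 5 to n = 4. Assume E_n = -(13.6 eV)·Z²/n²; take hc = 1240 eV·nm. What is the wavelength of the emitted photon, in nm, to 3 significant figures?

113 nm

For Z = 6 the level energies scale as Z², so the effective Rydberg energy is 13.6 × 36 = 489.6 eV.
ΔE = 489.6 × (1/4² − 1/5²) = 489.6 × 0.02250 = 11.02 eV.
λ = hc/ΔE = 1240 / 11.02 = 113 nm.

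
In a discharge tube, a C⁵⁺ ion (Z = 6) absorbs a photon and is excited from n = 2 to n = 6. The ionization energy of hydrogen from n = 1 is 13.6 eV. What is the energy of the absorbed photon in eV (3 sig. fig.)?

109 eV

The Bohr energies scale as Z², so for Z = 6: E_n = −489.6/n² eV.
E_6 = −489.6/36 = −13.60 eV and E_2 = −489.6/4 = −122.4 eV.
The photon energy is |E_6 − E_2| = 109 eV.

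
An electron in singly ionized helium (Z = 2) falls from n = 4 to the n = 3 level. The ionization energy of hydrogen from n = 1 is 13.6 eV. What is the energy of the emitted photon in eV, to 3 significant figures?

2.64 eV

The Bohr energies scale as Z², so for Z = 2: E_n = −54.40/n² eV.
E_4 = −54.40/16 = −3.400 eV and E_3 = −54.40/9 = −6.044 eV.
The photon energy is |E_4 − E_3| = 2.64 eV.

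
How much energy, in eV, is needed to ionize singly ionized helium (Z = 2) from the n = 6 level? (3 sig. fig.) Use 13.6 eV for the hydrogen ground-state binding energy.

E_n = −13.6 Z²/n² = −54.40/n² eV for Z = 2.
E_6 = −54.40/36 = −1.51 eV, so ionization (to E = 0) requires 1.51 eV.

1.51 eV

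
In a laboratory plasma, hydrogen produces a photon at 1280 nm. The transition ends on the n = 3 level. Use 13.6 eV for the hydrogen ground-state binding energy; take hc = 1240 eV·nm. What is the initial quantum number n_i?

The photon energy is ΔE = hc/λ = 1240 / 1280 = 0.9688 eV.
With Z = 1, ΔE = 13.60 × (1/n_f² − 1/n_i²), so 1/n_f² − 1/n_i² = 0.07123.
With n_f = 3: 1/n_i² = 1/9 − 0.07123 = 0.03988, so n_i ≈ 5.01.

n_i = 5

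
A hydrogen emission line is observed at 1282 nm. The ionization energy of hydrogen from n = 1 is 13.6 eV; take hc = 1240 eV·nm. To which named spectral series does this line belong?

ΔE = 1240/1282 = 0.9672 eV.
This matches 13.6 × (1/3² − 1/5²), so n_f = 3: the Paschen series.

Paschen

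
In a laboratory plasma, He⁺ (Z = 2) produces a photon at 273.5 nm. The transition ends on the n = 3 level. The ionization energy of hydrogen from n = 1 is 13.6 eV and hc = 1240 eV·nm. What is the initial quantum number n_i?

n_i = 6

The photon energy is ΔE = hc/λ = 1240 / 273.5 = 4.534 eV.
With Z = 2, ΔE = 54.40 × (1/n_f² − 1/n_i²), so 1/n_f² − 1/n_i² = 0.08334.
With n_f = 3: 1/n_i² = 1/9 − 0.08334 = 0.02777, so n_i ≈ 6.00.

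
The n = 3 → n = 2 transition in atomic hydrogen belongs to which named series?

The series is set by the lower level: n_f = 2 is the Balmer series.

Balmer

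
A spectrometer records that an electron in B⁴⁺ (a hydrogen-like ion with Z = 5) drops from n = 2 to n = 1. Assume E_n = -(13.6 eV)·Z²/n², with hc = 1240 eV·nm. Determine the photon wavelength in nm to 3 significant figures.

4.86 nm

For Z = 5 the level energies scale as Z², so the effective Rydberg energy is 13.6 × 25 = 340.0 eV.
ΔE = 340.0 × (1/1² − 1/2²) = 340.0 × 0.7500 = 255.0 eV.
λ = hc/ΔE = 1240 / 255.0 = 4.86 nm.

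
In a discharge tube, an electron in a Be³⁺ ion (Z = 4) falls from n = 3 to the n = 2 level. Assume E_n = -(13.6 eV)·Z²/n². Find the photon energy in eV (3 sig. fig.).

The Bohr energies scale as Z², so for Z = 4: E_n = −217.6/n² eV.
E_3 = −217.6/9 = −24.18 eV and E_2 = −217.6/4 = −54.40 eV.
The photon energy is |E_3 − E_2| = 30.2 eV.

30.2 eV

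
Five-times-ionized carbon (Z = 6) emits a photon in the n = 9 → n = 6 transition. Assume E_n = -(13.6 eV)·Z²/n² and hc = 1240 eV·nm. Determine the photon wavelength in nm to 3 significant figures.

164 nm

For Z = 6 the level energies scale as Z², so the effective Rydberg energy is 13.6 × 36 = 489.6 eV.
ΔE = 489.6 × (1/6² − 1/9²) = 489.6 × 0.01543 = 7.556 eV.
λ = hc/ΔE = 1240 / 7.556 = 164 nm.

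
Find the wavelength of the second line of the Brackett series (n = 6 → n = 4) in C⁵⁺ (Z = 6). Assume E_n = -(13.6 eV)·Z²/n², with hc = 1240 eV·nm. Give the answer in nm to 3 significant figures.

The Brackett series terminates on n_f = 4; the second line has n_i = 4+2 = 6.
ΔE = 489.6 × (1/4² − 1/6²) = 17.00 eV.
λ = 1240 / 17.00 = 72.9 nm.

72.9 nm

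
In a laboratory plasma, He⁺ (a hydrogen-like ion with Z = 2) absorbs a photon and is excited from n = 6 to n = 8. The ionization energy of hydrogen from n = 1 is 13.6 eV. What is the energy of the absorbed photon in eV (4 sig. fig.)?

The Bohr energies scale as Z², so for Z = 2: E_n = −54.40/n² eV.
E_8 = −54.40/64 = −0.8500 eV and E_6 = −54.40/36 = −1.511 eV.
The photon energy is |E_8 − E_6| = 0.6611 eV.

0.6611 eV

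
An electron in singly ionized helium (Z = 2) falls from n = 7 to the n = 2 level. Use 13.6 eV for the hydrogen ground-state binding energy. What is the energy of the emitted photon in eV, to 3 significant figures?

12.5 eV

The Bohr energies scale as Z², so for Z = 2: E_n = −54.40/n² eV.
E_7 = −54.40/49 = −1.110 eV and E_2 = −54.40/4 = −13.60 eV.
The photon energy is |E_7 − E_2| = 12.5 eV.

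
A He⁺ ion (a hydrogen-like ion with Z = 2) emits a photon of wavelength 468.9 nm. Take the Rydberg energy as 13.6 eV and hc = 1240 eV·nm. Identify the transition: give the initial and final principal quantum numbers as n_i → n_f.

n_i = 4, n_f = 3

The photon energy is ΔE = hc/λ = 1240 / 468.9 = 2.644 eV.
With Z = 2, ΔE = 54.40 × (1/n_f² − 1/n_i²), so 1/n_f² − 1/n_i² = 0.04861.
Trying n_f = 3 gives 1/n_i² = 0.06250, i.e. n_i ≈ 4; this pair matches.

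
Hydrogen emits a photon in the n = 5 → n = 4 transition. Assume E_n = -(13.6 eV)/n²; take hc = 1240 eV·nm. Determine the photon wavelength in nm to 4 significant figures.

ΔE = 13.60 × (1/4² − 1/5²) = 13.60 × 0.02250 = 0.3060 eV.
λ = hc/ΔE = 1240 / 0.3060 = 4052 nm.
This line belongs to the Brackett series.

4052 nm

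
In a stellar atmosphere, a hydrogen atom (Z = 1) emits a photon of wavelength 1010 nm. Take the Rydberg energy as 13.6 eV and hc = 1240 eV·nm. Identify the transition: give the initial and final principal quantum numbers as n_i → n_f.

The photon energy is ΔE = hc/λ = 1240 / 1010 = 1.228 eV.
With Z = 1, ΔE = 13.60 × (1/n_f² − 1/n_i²), so 1/n_f² − 1/n_i² = 0.09027.
Trying n_f = 3 gives 1/n_i² = 0.02084, i.e. n_i ≈ 7; this pair matches.

n_i = 7, n_f = 3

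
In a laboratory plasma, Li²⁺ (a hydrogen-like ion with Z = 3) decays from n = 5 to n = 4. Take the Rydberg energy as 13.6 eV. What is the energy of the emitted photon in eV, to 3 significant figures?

The Bohr energies scale as Z², so for Z = 3: E_n = −122.4/n² eV.
E_5 = −122.4/25 = −4.896 eV and E_4 = −122.4/16 = −7.650 eV.
The photon energy is |E_5 − E_4| = 2.75 eV.

2.75 eV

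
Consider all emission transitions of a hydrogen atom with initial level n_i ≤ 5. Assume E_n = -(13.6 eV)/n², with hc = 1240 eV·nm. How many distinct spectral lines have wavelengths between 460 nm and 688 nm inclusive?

2

Enumerate all n_i → n_f pairs with 1 ≤ n_f < n_i ≤ 5 and compute λ = 1240 / [13.6·1·(1/n_f² − 1/n_i²)].
Lines falling in [460, 688] nm: 4→2 (486.3 nm), 3→2 (656.5 nm).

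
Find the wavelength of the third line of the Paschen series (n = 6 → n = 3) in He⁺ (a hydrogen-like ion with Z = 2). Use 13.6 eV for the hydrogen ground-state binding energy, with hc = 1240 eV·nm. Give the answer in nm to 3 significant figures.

The Paschen series terminates on n_f = 3; the third line has n_i = 3+3 = 6.
ΔE = 54.40 × (1/3² − 1/6²) = 4.533 eV.
λ = 1240 / 4.533 = 274 nm.

274 nm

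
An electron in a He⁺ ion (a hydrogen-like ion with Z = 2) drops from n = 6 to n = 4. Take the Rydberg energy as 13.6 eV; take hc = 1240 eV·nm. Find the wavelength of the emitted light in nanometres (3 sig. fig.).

656 nm

For Z = 2 the level energies scale as Z², so the effective Rydberg energy is 13.6 × 4 = 54.40 eV.
ΔE = 54.40 × (1/4² − 1/6²) = 54.40 × 0.03472 = 1.889 eV.
λ = hc/ΔE = 1240 / 1.889 = 656 nm.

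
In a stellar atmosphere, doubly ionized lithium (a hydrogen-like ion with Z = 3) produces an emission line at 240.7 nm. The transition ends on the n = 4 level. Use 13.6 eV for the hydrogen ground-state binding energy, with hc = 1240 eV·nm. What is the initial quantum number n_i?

The photon energy is ΔE = hc/λ = 1240 / 240.7 = 5.152 eV.
With Z = 3, ΔE = 122.4 × (1/n_f² − 1/n_i²), so 1/n_f² − 1/n_i² = 0.04209.
With n_f = 4: 1/n_i² = 1/16 − 0.04209 = 0.02041, so n_i ≈ 7.00.

n_i = 7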